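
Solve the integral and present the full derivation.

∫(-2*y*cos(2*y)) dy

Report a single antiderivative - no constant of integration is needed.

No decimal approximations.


Step 1. Integrate ∫(-2*y*cos(2*y)) dy by parts with u = y, dv = (-2*cos(2*y)) dy, so v = -sin(2*y): now -y*sin(2*y) + ∫(sin(2*y)) dy.
Step 2. Evaluate the standard form: now -y*sin(2*y) - cos(2*y)/2.
Answer: -y*sin(2*y) - cos(2*y)/2.


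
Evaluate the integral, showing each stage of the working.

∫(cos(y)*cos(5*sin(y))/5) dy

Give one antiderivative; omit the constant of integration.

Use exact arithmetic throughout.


Step 1. Substitute u = sin(y), turning ∫(cos(y)*cos(5*sin(y))/5) dy into ∫(cos(5*u)/5) du: now ∫(cos(5*u)/5) du.
Step 2. Evaluate the standard form: now sin(5*u)/25.
Step 3. Substitute back u = sin(y): now sin(5*sin(y))/25.
Answer: sin(5*sin(y))/25.


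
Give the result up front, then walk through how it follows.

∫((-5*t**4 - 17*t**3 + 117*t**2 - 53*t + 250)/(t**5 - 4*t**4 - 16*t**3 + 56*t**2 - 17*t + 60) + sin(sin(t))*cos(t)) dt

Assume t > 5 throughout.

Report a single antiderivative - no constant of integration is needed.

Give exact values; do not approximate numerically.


The answer is -5*log(t - 5) - 2*log(t - 3) + 2*log(t + 4) - cos(sin(t)) + 2*atan(t).
Step 1. Rewrite: now ∫((-5*t**4 - 17*t**3 + 117*t**2 - 53*t + 250)/(t**5 - 4*t**4 - 16*t**3 + 56*t**2 - 17*t + 60)) dt + ∫(sin(sin(t))*cos(t)) dt.
Step 2. Substitute u = sin(t), turning ∫(sin(sin(t))*cos(t)) dt into ∫(sin(u)) du: now ∫((-5*t**4 - 17*t**3 + 117*t**2 - 53*t + 250)/(t**5 - 4*t**4 - 16*t**3 + 56*t**2 - 17*t + 60)) dt + ∫(sin(u)) du.
Step 3. Evaluate the standard form: now -cos(u) + ∫((-5*t**4 - 17*t**3 + 117*t**2 - 53*t + 250)/(t**5 - 4*t**4 - 16*t**3 + 56*t**2 - 17*t + 60)) dt.
Step 4. Substitute back u = sin(t): now -cos(sin(t)) + ∫((-5*t**4 - 17*t**3 + 117*t**2 - 53*t + 250)/(t**5 - 4*t**4 - 16*t**3 + 56*t**2 - 17*t + 60)) dt.
Step 5. Decompose ∫((-5*t**4 - 17*t**3 + 117*t**2 - 53*t + 250)/(t**5 - 4*t**4 - 16*t**3 + 56*t**2 - 17*t + 60)) dt by partial fractions, (-5*t**4 - 17*t**3 + 117*t**2 - 53*t + 250)/(t**5 - 4*t**4 - 16*t**3 + 56*t**2 - 17*t + 60) = 2/(t**2 + 1) + 2/(t + 4) - 2/(t - 3) - 5/(t - 5): now -cos(sin(t)) + ∫(-5/(t - 5)) dt + ∫(-2/(t - 3)) dt + ∫(2/(t + 4)) dt + ∫(2/(t**2 + 1)) dt.
Step 6. Evaluate the standard form [assuming t > 5]: now -5*log(t - 5) - cos(sin(t)) + ∫(-2/(t - 3)) dt + ∫(2/(t + 4)) dt + ∫(2/(t**2 + 1)) dt.
Step 7. Evaluate the standard form [assuming t > 3]: now -5*log(t - 5) - 2*log(t - 3) - cos(sin(t)) + ∫(2/(t + 4)) dt + ∫(2/(t**2 + 1)) dt.
Step 8. Evaluate the standard form [assuming t > -4]: now -5*log(t - 5) - 2*log(t - 3) + 2*log(t + 4) - cos(sin(t)) + ∫(2/(t**2 + 1)) dt.
Step 9. Evaluate the standard form: now -5*log(t - 5) - 2*log(t - 3) + 2*log(t + 4) - cos(sin(t)) + 2*atan(t).
Answer: -5*log(t - 5) - 2*log(t - 3) + 2*log(t + 4) - cos(sin(t)) + 2*atan(t).


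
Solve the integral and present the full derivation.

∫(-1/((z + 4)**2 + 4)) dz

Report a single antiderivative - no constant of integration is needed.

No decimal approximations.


Step 1. Substitute u = z + 4, turning ∫(-1/((z + 4)**2 + 4)) dz into ∫(-1/(u**2 + 4)) du: now ∫(-1/(u**2 + 4)) du.
Step 2. Evaluate the standard form: now -atan(u/2)/2.
Step 3. Substitute back u = z + 4: now -atan(z/2 + 2)/2.
Answer: -atan(z/2 + 2)/2.


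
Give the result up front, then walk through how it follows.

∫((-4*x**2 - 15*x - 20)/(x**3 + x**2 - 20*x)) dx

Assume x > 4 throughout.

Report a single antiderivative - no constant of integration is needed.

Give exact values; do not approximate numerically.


The answer is log(x) - 4*log(x - 4) - log(x + 5).
Step 1. Decompose ∫((-4*x**2 - 15*x - 20)/(x**3 + x**2 - 20*x)) dx by partial fractions, (-4*x**2 - 15*x - 20)/(x**3 + x**2 - 20*x) = -1/(x + 5) - 4/(x - 4) + 1/x: now ∫(1/x) dx + ∫(-4/(x - 4)) dx + ∫(-1/(x + 5)) dx.
Step 2. Evaluate the standard form [assuming x > 4]: now -4*log(x - 4) + ∫(1/x) dx + ∫(-1/(x + 5)) dx.
Step 3. Evaluate the standard form [assuming x > -5]: now -4*log(x - 4) - log(x + 5) + ∫(1/x) dx.
Step 4. Evaluate the standard form [assuming x > 0]: now log(x) - 4*log(x - 4) - log(x + 5).
Answer: log(x) - 4*log(x - 4) - log(x + 5).


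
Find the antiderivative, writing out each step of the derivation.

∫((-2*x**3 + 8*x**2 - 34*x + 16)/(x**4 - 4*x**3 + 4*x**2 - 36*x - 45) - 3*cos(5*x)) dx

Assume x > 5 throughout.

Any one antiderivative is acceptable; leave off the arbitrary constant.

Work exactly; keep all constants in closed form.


Step 1. Rewrite: now ∫((-2*x**3 + 8*x**2 - 34*x + 16)/(x**4 - 4*x**3 + 4*x**2 - 36*x - 45)) dx + ∫(-3*cos(5*x)) dx.
Step 2. Decompose ∫((-2*x**3 + 8*x**2 - 34*x + 16)/(x**4 - 4*x**3 + 4*x**2 - 36*x - 45)) dx by partial fractions, (-2*x**3 + 8*x**2 - 34*x + 16)/(x**4 - 4*x**3 + 4*x**2 - 36*x - 45) = 4/(x**2 + 9) - 1/(x + 1) - 1/(x - 5): now ∫(-1/(x - 5)) dx + ∫(-1/(x + 1)) dx + ∫(4/(x**2 + 9)) dx + ∫(-3*cos(5*x)) dx.
Step 3. Evaluate the standard form [assuming x > -1]: now -log(x + 1) + ∫(-1/(x - 5)) dx + ∫(4/(x**2 + 9)) dx + ∫(-3*cos(5*x)) dx.
Step 4. Evaluate the standard form [assuming x > 5]: now -log(x - 5) - log(x + 1) + ∫(4/(x**2 + 9)) dx + ∫(-3*cos(5*x)) dx.
Step 5. Evaluate the standard form: now -log(x - 5) - log(x + 1) + 4*atan(x/3)/3 + ∫(-3*cos(5*x)) dx.
Step 6. Evaluate the standard form: now -log(x - 5) - log(x + 1) - 3*sin(5*x)/5 + 4*atan(x/3)/3.
Answer: -log(x - 5) - log(x + 1) - 3*sin(5*x)/5 + 4*atan(x/3)/3.


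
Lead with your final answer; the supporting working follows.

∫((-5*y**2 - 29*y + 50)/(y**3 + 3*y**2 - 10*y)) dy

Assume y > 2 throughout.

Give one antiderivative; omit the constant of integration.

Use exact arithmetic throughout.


The answer is -5*log(y) - 2*log(y - 2) + 2*log(y + 5).
Step 1. Decompose ∫((-5*y**2 - 29*y + 50)/(y**3 + 3*y**2 - 10*y)) dy by partial fractions, (-5*y**2 - 29*y + 50)/(y**3 + 3*y**2 - 10*y) = 2/(y + 5) - 2/(y - 2) - 5/y: now ∫(-5/y) dy + ∫(-2/(y - 2)) dy + ∫(2/(y + 5)) dy.
Step 2. Evaluate the standard form [assuming y > 0]: now -5*log(y) + ∫(-2/(y - 2)) dy + ∫(2/(y + 5)) dy.
Step 3. Evaluate the standard form [assuming y > -5]: now -5*log(y) + 2*log(y + 5) + ∫(-2/(y - 2)) dy.
Step 4. Evaluate the standard form [assuming y > 2]: now -5*log(y) - 2*log(y - 2) + 2*log(y + 5).
Answer: -5*log(y) - 2*log(y - 2) + 2*log(y + 5).


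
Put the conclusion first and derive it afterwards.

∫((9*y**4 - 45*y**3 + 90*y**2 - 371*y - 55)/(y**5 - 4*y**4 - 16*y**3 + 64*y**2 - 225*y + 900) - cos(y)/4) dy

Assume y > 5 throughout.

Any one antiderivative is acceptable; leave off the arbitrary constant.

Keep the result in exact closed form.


The answer is log(y - 5) + 3*log(y - 4) + 5*log(y + 5) - sin(y)/4 - atan(y/3)/3.
Step 1. Rewrite: now ∫((9*y**4 - 45*y**3 + 90*y**2 - 371*y - 55)/(y**5 - 4*y**4 - 16*y**3 + 64*y**2 - 225*y + 900)) dy + ∫(-cos(y)/4) dy.
Step 2. Decompose ∫((9*y**4 - 45*y**3 + 90*y**2 - 371*y - 55)/(y**5 - 4*y**4 - 16*y**3 + 64*y**2 - 225*y + 900)) dy by partial fractions, (9*y**4 - 45*y**3 + 90*y**2 - 371*y - 55)/(y**5 - 4*y**4 - 16*y**3 + 64*y**2 - 225*y + 900) = -1/(y**2 + 9) + 5/(y + 5) + 3/(y - 4) + 1/(y - 5): now ∫(1/(y - 5)) dy + ∫(3/(y - 4)) dy + ∫(5/(y + 5)) dy + ∫(-1/(y**2 + 9)) dy + ∫(-cos(y)/4) dy.
Step 3. Evaluate the standard form [assuming y > -5]: now 5*log(y + 5) + ∫(1/(y - 5)) dy + ∫(3/(y - 4)) dy + ∫(-1/(y**2 + 9)) dy + ∫(-cos(y)/4) dy.
Step 4. Evaluate the standard form [assuming y > 4]: now 3*log(y - 4) + 5*log(y + 5) + ∫(1/(y - 5)) dy + ∫(-1/(y**2 + 9)) dy + ∫(-cos(y)/4) dy.
Step 5. Evaluate the standard form [assuming y > 5]: now log(y - 5) + 3*log(y - 4) + 5*log(y + 5) + ∫(-1/(y**2 + 9)) dy + ∫(-cos(y)/4) dy.
Step 6. Evaluate the standard form: now log(y - 5) + 3*log(y - 4) + 5*log(y + 5) - atan(y/3)/3 + ∫(-cos(y)/4) dy.
Step 7. Evaluate the standard form: now log(y - 5) + 3*log(y - 4) + 5*log(y + 5) - sin(y)/4 - atan(y/3)/3.
Answer: log(y - 5) + 3*log(y - 4) + 5*log(y + 5) - sin(y)/4 - atan(y/3)/3.


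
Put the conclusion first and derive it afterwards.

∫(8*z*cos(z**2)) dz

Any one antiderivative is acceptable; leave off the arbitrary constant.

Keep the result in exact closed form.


The answer is 4*sin(z**2).
Step 1. Substitute u = z**2, turning ∫(8*z*cos(z**2)) dz into ∫(4*cos(u)) du: now ∫(4*cos(u)) du.
Step 2. Evaluate the standard form: now 4*sin(u).
Step 3. Substitute back u = z**2: now 4*sin(z**2).
Answer: 4*sin(z**2).


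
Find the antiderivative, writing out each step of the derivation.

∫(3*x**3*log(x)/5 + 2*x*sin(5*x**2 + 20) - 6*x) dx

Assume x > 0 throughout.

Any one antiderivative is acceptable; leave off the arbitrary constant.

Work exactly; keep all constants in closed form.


Step 1. Rewrite: now ∫(-6*x) dx + ∫(2*x*sin(5*x**2 + 20)) dx + ∫(3*x**3*log(x)/5) dx.
Step 2. Evaluate the standard form: now -3*x**2 + ∫(2*x*sin(5*x**2 + 20)) dx + ∫(3*x**3*log(x)/5) dx.
Step 3. Integrate ∫(3*x**3*log(x)/5) dx by parts with u = log(x), dv = (3*x**3/5) dx, so v = 3*x**4/20 [assuming x > 0]: now 3*x**4*log(x)/20 - 3*x**2 + ∫(-3*x**3/20) dx + ∫(2*x*sin(5*x**2 + 20)) dx.
Step 4. Evaluate the standard form: now 3*x**4*log(x)/20 - 3*x**4/80 - 3*x**2 + ∫(2*x*sin(5*x**2 + 20)) dx.
Step 5. Substitute u = x**2 + 4, turning ∫(2*x*sin(5*x**2 + 20)) dx into ∫(sin(5*u)) du: now 3*x**4*log(x)/20 - 3*x**4/80 - 3*x**2 + ∫(sin(5*u)) du.
Step 6. Evaluate the standard form: now 3*x**4*log(x)/20 - 3*x**4/80 - 3*x**2 - cos(5*u)/5.
Step 7. Substitute back u = x**2 + 4: now 3*x**4*log(x)/20 - 3*x**4/80 - 3*x**2 - cos(5*x**2 + 20)/5.
Answer: 3*x**4*log(x)/20 - 3*x**4/80 - 3*x**2 - cos(5*x**2 + 20)/5.


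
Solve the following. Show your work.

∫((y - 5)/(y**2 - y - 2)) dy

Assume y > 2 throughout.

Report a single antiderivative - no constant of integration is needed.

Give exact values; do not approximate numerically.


Step 1. Decompose ∫((y - 5)/(y**2 - y - 2)) dy by partial fractions, (y - 5)/(y**2 - y - 2) = 2/(y + 1) - 1/(y - 2): now ∫(-1/(y - 2)) dy + ∫(2/(y + 1)) dy.
Step 2. Evaluate the standard form [assuming y > 2]: now -log(y - 2) + ∫(2/(y + 1)) dy.
Step 3. Evaluate the standard form [assuming y > -1]: now -log(y - 2) + 2*log(y + 1).
Answer: -log(y - 2) + 2*log(y + 1).


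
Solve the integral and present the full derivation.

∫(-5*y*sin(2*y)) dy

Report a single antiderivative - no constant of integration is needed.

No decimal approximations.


Step 1. Integrate ∫(-5*y*sin(2*y)) dy by parts with u = y, dv = (-5*sin(2*y)) dy, so v = 5*cos(2*y)/2: now 5*y*cos(2*y)/2 + ∫(-5*cos(2*y)/2) dy.
Step 2. Evaluate the standard form: now 5*y*cos(2*y)/2 - 5*sin(2*y)/4.
Answer: 5*y*cos(2*y)/2 - 5*sin(2*y)/4.


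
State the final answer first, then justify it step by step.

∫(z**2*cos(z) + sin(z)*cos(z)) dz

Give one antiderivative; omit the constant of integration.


The answer is z**2*sin(z) + 2*z*cos(z) + sin(z)**2/2 - 2*sin(z).
Step 1. Rewrite: now ∫(z**2*cos(z)) dz + ∫(sin(z)*cos(z)) dz.
Step 2. Substitute u = sin(z), turning ∫(sin(z)*cos(z)) dz into ∫(u) du: now ∫(u) du + ∫(z**2*cos(z)) dz.
Step 3. Evaluate the standard form: now u**2/2 + ∫(z**2*cos(z)) dz.
Step 4. Substitute back u = sin(z): now sin(z)**2/2 + ∫(z**2*cos(z)) dz.
Step 5. Integrate ∫(z**2*cos(z)) dz by parts with u = z**2, dv = (cos(z)) dz, so v = sin(z): now z**2*sin(z) + sin(z)**2/2 + ∫(-2*z*sin(z)) dz.
Step 6. Integrate ∫(-2*z*sin(z)) dz by parts with u = z, dv = (-2*sin(z)) dz, so v = 2*cos(z): now z**2*sin(z) + 2*z*cos(z) + sin(z)**2/2 + ∫(-2*cos(z)) dz.
Step 7. Evaluate the standard form: now z**2*sin(z) + 2*z*cos(z) + sin(z)**2/2 - 2*sin(z).
Answer: z**2*sin(z) + 2*z*cos(z) + sin(z)**2/2 - 2*sin(z).


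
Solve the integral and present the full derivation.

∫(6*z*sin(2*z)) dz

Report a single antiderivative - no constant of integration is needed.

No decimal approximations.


Step 1. Integrate ∫(6*z*sin(2*z)) dz by parts with u = z, dv = (6*sin(2*z)) dz, so v = -3*cos(2*z): now -3*z*cos(2*z) + ∫(3*cos(2*z)) dz.
Step 2. Evaluate the standard form: now -3*z*cos(2*z) + 3*sin(2*z)/2.
Answer: -3*z*cos(2*z) + 3*sin(2*z)/2.


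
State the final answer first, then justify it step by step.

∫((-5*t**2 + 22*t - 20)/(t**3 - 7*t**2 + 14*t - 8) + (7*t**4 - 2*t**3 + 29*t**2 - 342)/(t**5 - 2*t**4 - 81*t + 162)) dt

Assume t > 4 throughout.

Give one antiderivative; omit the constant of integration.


The answer is -2*log(t - 4) + 4*log(t - 3) - log(t - 1) + log(t + 3) - atan(t/3)/3.
Step 1. Rewrite: now ∫((-5*t**2 + 22*t - 20)/(t**3 - 7*t**2 + 14*t - 8)) dt + ∫((7*t**4 - 2*t**3 + 29*t**2 - 342)/(t**5 - 2*t**4 - 81*t + 162)) dt.
Step 2. Decompose ∫((-5*t**2 + 22*t - 20)/(t**3 - 7*t**2 + 14*t - 8)) dt by partial fractions, (-5*t**2 + 22*t - 20)/(t**3 - 7*t**2 + 14*t - 8) = -1/(t - 1) - 2/(t - 2) - 2/(t - 4): now ∫((7*t**4 - 2*t**3 + 29*t**2 - 342)/(t**5 - 2*t**4 - 81*t + 162)) dt + ∫(-2/(t - 4)) dt + ∫(-2/(t - 2)) dt + ∫(-1/(t - 1)) dt.
Step 3. Evaluate the standard form [assuming t > 1]: now -log(t - 1) + ∫((7*t**4 - 2*t**3 + 29*t**2 - 342)/(t**5 - 2*t**4 - 81*t + 162)) dt + ∫(-2/(t - 4)) dt + ∫(-2/(t - 2)) dt.
Step 4. Evaluate the standard form [assuming t > 4]: now -2*log(t - 4) - log(t - 1) + ∫((7*t**4 - 2*t**3 + 29*t**2 - 342)/(t**5 - 2*t**4 - 81*t + 162)) dt + ∫(-2/(t - 2)) dt.
Step 5. Evaluate the standard form [assuming t > 2]: now -2*log(t - 4) - 2*log(t - 2) - log(t - 1) + ∫((7*t**4 - 2*t**3 + 29*t**2 - 342)/(t**5 - 2*t**4 - 81*t + 162)) dt.
Step 6. Decompose ∫((7*t**4 - 2*t**3 + 29*t**2 - 342)/(t**5 - 2*t**4 - 81*t + 162)) dt by partial fractions, (7*t**4 - 2*t**3 + 29*t**2 - 342)/(t**5 - 2*t**4 - 81*t + 162) = -1/(t**2 + 9) + 1/(t + 3) + 2/(t - 2) + 4/(t - 3): now -2*log(t - 4) - 2*log(t - 2) - log(t - 1) + ∫(4/(t - 3)) dt + ∫(2/(t - 2)) dt + ∫(1/(t + 3)) dt + ∫(-1/(t**2 + 9)) dt.
Step 7. Evaluate the standard form [assuming t > 3]: now -2*log(t - 4) + 4*log(t - 3) - 2*log(t - 2) - log(t - 1) + ∫(2/(t - 2)) dt + ∫(1/(t + 3)) dt + ∫(-1/(t**2 + 9)) dt.
Step 8. Evaluate the standard form [assuming t > 2]: now -2*log(t - 4) + 4*log(t - 3) - log(t - 1) + ∫(1/(t + 3)) dt + ∫(-1/(t**2 + 9)) dt.
Step 9. Evaluate the standard form [assuming t > -3]: now -2*log(t - 4) + 4*log(t - 3) - log(t - 1) + log(t + 3) + ∫(-1/(t**2 + 9)) dt.
Step 10. Evaluate the standard form: now -2*log(t - 4) + 4*log(t - 3) - log(t - 1) + log(t + 3) - atan(t/3)/3.
Answer: -2*log(t - 4) + 4*log(t - 3) - log(t - 1) + log(t + 3) - atan(t/3)/3.


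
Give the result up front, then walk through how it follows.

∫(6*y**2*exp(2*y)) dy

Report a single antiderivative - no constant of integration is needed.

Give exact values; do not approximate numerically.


The answer is 3*y**2*exp(2*y) - 3*y*exp(2*y) + 3*exp(2*y)/2.
Step 1. Integrate ∫(6*y**2*exp(2*y)) dy by parts with u = y**2, dv = (6*exp(2*y)) dy, so v = 3*exp(2*y): now 3*y**2*exp(2*y) + ∫(-6*y*exp(2*y)) dy.
Step 2. Integrate ∫(-6*y*exp(2*y)) dy by parts with u = y, dv = (-6*exp(2*y)) dy, so v = -3*exp(2*y): now 3*y**2*exp(2*y) - 3*y*exp(2*y) + ∫(3*exp(2*y)) dy.
Step 3. Evaluate the standard form: now 3*y**2*exp(2*y) - 3*y*exp(2*y) + 3*exp(2*y)/2.
Answer: 3*y**2*exp(2*y) - 3*y*exp(2*y) + 3*exp(2*y)/2.


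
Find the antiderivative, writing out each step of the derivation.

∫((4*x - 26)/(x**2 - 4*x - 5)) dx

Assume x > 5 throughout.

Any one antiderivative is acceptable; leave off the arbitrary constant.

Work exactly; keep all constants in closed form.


Step 1. Decompose ∫((4*x - 26)/(x**2 - 4*x - 5)) dx by partial fractions, (4*x - 26)/(x**2 - 4*x - 5) = 5/(x + 1) - 1/(x - 5): now ∫(-1/(x - 5)) dx + ∫(5/(x + 1)) dx.
Step 2. Evaluate the standard form [assuming x > 5]: now -log(x - 5) + ∫(5/(x + 1)) dx.
Step 3. Evaluate the standard form [assuming x > -1]: now -log(x - 5) + 5*log(x + 1).
Answer: -log(x - 5) + 5*log(x + 1).


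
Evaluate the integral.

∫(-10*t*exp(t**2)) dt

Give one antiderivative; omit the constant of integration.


Answer: -5*exp(t**2).


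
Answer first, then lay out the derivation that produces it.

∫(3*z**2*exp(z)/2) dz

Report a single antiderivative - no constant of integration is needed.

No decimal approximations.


The answer is 3*z**2*exp(z)/2 - 3*z*exp(z) + 3*exp(z).
Step 1. Integrate ∫(3*z**2*exp(z)/2) dz by parts with u = z**2, dv = (3*exp(z)/2) dz, so v = 3*exp(z)/2: now 3*z**2*exp(z)/2 + ∫(-3*z*exp(z)) dz.
Step 2. Integrate ∫(-3*z*exp(z)) dz by parts with u = z, dv = (-3*exp(z)) dz, so v = -3*exp(z): now 3*z**2*exp(z)/2 - 3*z*exp(z) + ∫(3*exp(z)) dz.
Step 3. Evaluate the standard form: now 3*z**2*exp(z)/2 - 3*z*exp(z) + 3*exp(z).
Answer: 3*z**2*exp(z)/2 - 3*z*exp(z) + 3*exp(z).


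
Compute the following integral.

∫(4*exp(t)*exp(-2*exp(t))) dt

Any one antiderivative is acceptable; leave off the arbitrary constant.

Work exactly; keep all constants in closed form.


Answer: -2*exp(-2*exp(t)).


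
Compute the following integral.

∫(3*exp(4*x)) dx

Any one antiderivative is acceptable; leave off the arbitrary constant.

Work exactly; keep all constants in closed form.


Answer: 3*exp(4*x)/4.


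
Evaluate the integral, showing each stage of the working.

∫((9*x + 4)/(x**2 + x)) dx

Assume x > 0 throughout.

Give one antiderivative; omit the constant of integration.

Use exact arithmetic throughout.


Step 1. Decompose ∫((9*x + 4)/(x**2 + x)) dx by partial fractions, (9*x + 4)/(x**2 + x) = 5/(x + 1) + 4/x: now ∫(4/x) dx + ∫(5/(x + 1)) dx.
Step 2. Evaluate the standard form [assuming x > 0]: now 4*log(x) + ∫(5/(x + 1)) dx.
Step 3. Evaluate the standard form [assuming x > -1]: now 4*log(x) + 5*log(x + 1).
Answer: 4*log(x) + 5*log(x + 1).


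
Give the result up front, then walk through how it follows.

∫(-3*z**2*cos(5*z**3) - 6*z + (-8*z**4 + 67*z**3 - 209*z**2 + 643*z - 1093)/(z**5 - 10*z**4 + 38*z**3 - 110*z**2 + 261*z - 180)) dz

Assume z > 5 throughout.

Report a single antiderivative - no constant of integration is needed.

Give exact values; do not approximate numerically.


The answer is -3*z**2 + 2*log(z - 5) - 5*log(z - 4) - 5*log(z - 1) - sin(5*z**3)/5 + 2*atan(z/3)/3.
Step 1. Rewrite: now ∫(-6*z) dz + ∫(-3*z**2*cos(5*z**3)) dz + ∫((-8*z**4 + 67*z**3 - 209*z**2 + 643*z - 1093)/(z**5 - 10*z**4 + 38*z**3 - 110*z**2 + 261*z - 180)) dz.
Step 2. Decompose ∫((-8*z**4 + 67*z**3 - 209*z**2 + 643*z - 1093)/(z**5 - 10*z**4 + 38*z**3 - 110*z**2 + 261*z - 180)) dz by partial fractions, (-8*z**4 + 67*z**3 - 209*z**2 + 643*z - 1093)/(z**5 - 10*z**4 + 38*z**3 - 110*z**2 + 261*z - 180) = 2/(z**2 + 9) - 5/(z - 1) - 5/(z - 4) + 2/(z - 5): now ∫(-6*z) dz + ∫(-3*z**2*cos(5*z**3)) dz + ∫(2/(z - 5)) dz + ∫(-5/(z - 4)) dz + ∫(-5/(z - 1)) dz + ∫(2/(z**2 + 9)) dz.
Step 3. Evaluate the standard form [assuming z > 1]: now -5*log(z - 1) + ∫(-6*z) dz + ∫(-3*z**2*cos(5*z**3)) dz + ∫(2/(z - 5)) dz + ∫(-5/(z - 4)) dz + ∫(2/(z**2 + 9)) dz.
Step 4. Evaluate the standard form [assuming z > 4]: now -5*log(z - 4) - 5*log(z - 1) + ∫(-6*z) dz + ∫(-3*z**2*cos(5*z**3)) dz + ∫(2/(z - 5)) dz + ∫(2/(z**2 + 9)) dz.
Step 5. Evaluate the standard form [assuming z > 5]: now 2*log(z - 5) - 5*log(z - 4) - 5*log(z - 1) + ∫(-6*z) dz + ∫(-3*z**2*cos(5*z**3)) dz + ∫(2/(z**2 + 9)) dz.
Step 6. Evaluate the standard form: now 2*log(z - 5) - 5*log(z - 4) - 5*log(z - 1) + 2*atan(z/3)/3 + ∫(-6*z) dz + ∫(-3*z**2*cos(5*z**3)) dz.
Step 7. Substitute u = z**3, turning ∫(-3*z**2*cos(5*z**3)) dz into ∫(-cos(5*u)) du: now 2*log(z - 5) - 5*log(z - 4) - 5*log(z - 1) + 2*atan(z/3)/3 + ∫(-6*z) dz + ∫(-cos(5*u)) du.
Step 8. Evaluate the standard form: now 2*log(z - 5) - 5*log(z - 4) - 5*log(z - 1) - sin(5*u)/5 + 2*atan(z/3)/3 + ∫(-6*z) dz.
Step 9. Substitute back u = z**3: now 2*log(z - 5) - 5*log(z - 4) - 5*log(z - 1) - sin(5*z**3)/5 + 2*atan(z/3)/3 + ∫(-6*z) dz.
Step 10. Evaluate the standard form: now -3*z**2 + 2*log(z - 5) - 5*log(z - 4) - 5*log(z - 1) - sin(5*z**3)/5 + 2*atan(z/3)/3.
Answer: -3*z**2 + 2*log(z - 5) - 5*log(z - 4) - 5*log(z - 1) - sin(5*z**3)/5 + 2*atan(z/3)/3.


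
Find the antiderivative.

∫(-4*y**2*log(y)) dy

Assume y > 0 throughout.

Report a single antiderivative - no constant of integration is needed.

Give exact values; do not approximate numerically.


Answer: -4*y**3*log(y)/3 + 4*y**3/9.


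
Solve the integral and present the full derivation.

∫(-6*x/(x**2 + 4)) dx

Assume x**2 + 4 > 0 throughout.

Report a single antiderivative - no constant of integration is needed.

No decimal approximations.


Step 1. Substitute u = x**2 + 4, turning ∫(-6*x/(x**2 + 4)) dx into ∫(-3/u) du: now ∫(-3/u) du.
Step 2. Evaluate the standard form [assuming u > 0]: now -3*log(u).
Step 3. Substitute back u = x**2 + 4: now -3*log(x**2 + 4).
Answer: -3*log(x**2 + 4).


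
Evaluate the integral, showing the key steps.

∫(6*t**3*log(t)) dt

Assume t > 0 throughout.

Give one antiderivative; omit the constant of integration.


Step 1. Integrate ∫(6*t**3*log(t)) dt by parts with u = log(t), dv = (6*t**3) dt, so v = 3*t**4/2 [assuming t > 0]: now 3*t**4*log(t)/2 + ∫(-3*t**3/2) dt.
Step 2. Evaluate the standard form: now 3*t**4*log(t)/2 - 3*t**4/8.
Answer: 3*t**4*log(t)/2 - 3*t**4/8.


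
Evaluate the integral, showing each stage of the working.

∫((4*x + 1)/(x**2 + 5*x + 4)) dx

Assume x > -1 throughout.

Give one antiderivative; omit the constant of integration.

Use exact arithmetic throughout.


Step 1. Decompose ∫((4*x + 1)/(x**2 + 5*x + 4)) dx by partial fractions, (4*x + 1)/(x**2 + 5*x + 4) = 5/(x + 4) - 1/(x + 1): now ∫(-1/(x + 1)) dx + ∫(5/(x + 4)) dx.
Step 2. Evaluate the standard form [assuming x > -4]: now 5*log(x + 4) + ∫(-1/(x + 1)) dx.
Step 3. Evaluate the standard form [assuming x > -1]: now -log(x + 1) + 5*log(x + 4).
Answer: -log(x + 1) + 5*log(x + 4).


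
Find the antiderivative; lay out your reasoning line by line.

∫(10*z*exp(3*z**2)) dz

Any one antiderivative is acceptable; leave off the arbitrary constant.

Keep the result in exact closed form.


Step 1. Substitute u = z**2, turning ∫(10*z*exp(3*z**2)) dz into ∫(5*exp(3*u)) du: now ∫(5*exp(3*u)) du.
Step 2. Evaluate the standard form: now 5*exp(3*u)/3.
Step 3. Substitute back u = z**2: now 5*exp(3*z**2)/3.
Answer: 5*exp(3*z**2)/3.


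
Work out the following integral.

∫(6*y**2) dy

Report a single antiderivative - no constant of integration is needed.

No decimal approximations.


Answer: 2*y**3.


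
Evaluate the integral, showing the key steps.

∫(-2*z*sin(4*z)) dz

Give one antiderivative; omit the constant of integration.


Step 1. Integrate ∫(-2*z*sin(4*z)) dz by parts with u = z, dv = (-2*sin(4*z)) dz, so v = cos(4*z)/2: now z*cos(4*z)/2 + ∫(-cos(4*z)/2) dz.
Step 2. Evaluate the standard form: now z*cos(4*z)/2 - sin(4*z)/8.
Answer: z*cos(4*z)/2 - sin(4*z)/8.


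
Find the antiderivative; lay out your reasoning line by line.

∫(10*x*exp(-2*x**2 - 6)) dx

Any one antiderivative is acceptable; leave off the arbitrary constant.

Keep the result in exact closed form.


Step 1. Substitute u = x**2 + 3, turning ∫(10*x*exp(-2*x**2 - 6)) dx into ∫(5*exp(-2*u)) du: now ∫(5*exp(-2*u)) du.
Step 2. Evaluate the standard form: now -5*exp(-2*u)/2.
Step 3. Substitute back u = x**2 + 3: now -5*exp(-2*x**2 - 6)/2.
Answer: -5*exp(-2*x**2 - 6)/2.


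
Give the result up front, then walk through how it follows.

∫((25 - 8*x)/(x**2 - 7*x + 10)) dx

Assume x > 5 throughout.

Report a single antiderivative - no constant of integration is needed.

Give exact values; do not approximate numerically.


The answer is -5*log(x - 5) - 3*log(x - 2).
Step 1. Decompose ∫((25 - 8*x)/(x**2 - 7*x + 10)) dx by partial fractions, (25 - 8*x)/(x**2 - 7*x + 10) = -3/(x - 2) - 5/(x - 5): now ∫(-5/(x - 5)) dx + ∫(-3/(x - 2)) dx.
Step 2. Evaluate the standard form [assuming x > 5]: now -5*log(x - 5) + ∫(-3/(x - 2)) dx.
Step 3. Evaluate the standard form [assuming x > 2]: now -5*log(x - 5) - 3*log(x - 2).
Answer: -5*log(x - 5) - 3*log(x - 2).


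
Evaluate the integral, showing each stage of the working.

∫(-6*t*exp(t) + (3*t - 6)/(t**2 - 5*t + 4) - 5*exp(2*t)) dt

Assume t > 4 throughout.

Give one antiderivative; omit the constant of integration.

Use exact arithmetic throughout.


Step 1. Rewrite: now ∫(-6*t*exp(t)) dt + ∫((3*t - 6)/(t**2 - 5*t + 4)) dt + ∫(-5*exp(2*t)) dt.
Step 2. Integrate ∫(-6*t*exp(t)) dt by parts with u = t, dv = (-6*exp(t)) dt, so v = -6*exp(t): now -6*t*exp(t) + ∫((3*t - 6)/(t**2 - 5*t + 4)) dt + ∫(6*exp(t)) dt + ∫(-5*exp(2*t)) dt.
Step 3. Evaluate the standard form: now -6*t*exp(t) + 6*exp(t) + ∫((3*t - 6)/(t**2 - 5*t + 4)) dt + ∫(-5*exp(2*t)) dt.
Step 4. Decompose ∫((3*t - 6)/(t**2 - 5*t + 4)) dt by partial fractions, (3*t - 6)/(t**2 - 5*t + 4) = 1/(t - 1) + 2/(t - 4): now -6*t*exp(t) + 6*exp(t) + ∫(2/(t - 4)) dt + ∫(1/(t - 1)) dt + ∫(-5*exp(2*t)) dt.
Step 5. Evaluate the standard form [assuming t > 4]: now -6*t*exp(t) + 6*exp(t) + 2*log(t - 4) + ∫(1/(t - 1)) dt + ∫(-5*exp(2*t)) dt.
Step 6. Evaluate the standard form [assuming t > 1]: now -6*t*exp(t) + 6*exp(t) + 2*log(t - 4) + log(t - 1) + ∫(-5*exp(2*t)) dt.
Step 7. Evaluate the standard form: now -6*t*exp(t) - 5*exp(2*t)/2 + 6*exp(t) + 2*log(t - 4) + log(t - 1).
Answer: -6*t*exp(t) - 5*exp(2*t)/2 + 6*exp(t) + 2*log(t - 4) + log(t - 1).


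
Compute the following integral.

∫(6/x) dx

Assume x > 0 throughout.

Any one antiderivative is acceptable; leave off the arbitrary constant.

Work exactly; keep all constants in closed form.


Answer: 6*log(x).


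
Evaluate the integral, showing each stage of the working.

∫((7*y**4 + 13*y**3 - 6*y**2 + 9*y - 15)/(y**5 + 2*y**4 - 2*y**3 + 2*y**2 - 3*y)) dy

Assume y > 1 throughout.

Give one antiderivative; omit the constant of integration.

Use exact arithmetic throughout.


Step 1. Decompose ∫((7*y**4 + 13*y**3 - 6*y**2 + 9*y - 15)/(y**5 + 2*y**4 - 2*y**3 + 2*y**2 - 3*y)) dy by partial fractions, (7*y**4 + 13*y**3 - 6*y**2 + 9*y - 15)/(y**5 + 2*y**4 - 2*y**3 + 2*y**2 - 3*y) = 1/(y**2 + 1) + 1/(y + 3) + 1/(y - 1) + 5/y: now ∫(5/y) dy + ∫(1/(y - 1)) dy + ∫(1/(y + 3)) dy + ∫(1/(y**2 + 1)) dy.
Step 2. Evaluate the standard form [assuming y > 1]: now log(y - 1) + ∫(5/y) dy + ∫(1/(y + 3)) dy + ∫(1/(y**2 + 1)) dy.
Step 3. Evaluate the standard form [assuming y > -3]: now log(y - 1) + log(y + 3) + ∫(5/y) dy + ∫(1/(y**2 + 1)) dy.
Step 4. Evaluate the standard form [assuming y > 0]: now 5*log(y) + log(y - 1) + log(y + 3) + ∫(1/(y**2 + 1)) dy.
Step 5. Evaluate the standard form: now 5*log(y) + log(y - 1) + log(y + 3) + atan(y).
Answer: 5*log(y) + log(y - 1) + log(y + 3) + atan(y).


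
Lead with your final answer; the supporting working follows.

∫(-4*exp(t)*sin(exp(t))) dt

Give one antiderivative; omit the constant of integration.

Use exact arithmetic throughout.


The answer is 4*cos(exp(t)).
Step 1. Substitute u = exp(t), turning ∫(-4*exp(t)*sin(exp(t))) dt into ∫(-4*sin(u)) du: now ∫(-4*sin(u)) du.
Step 2. Evaluate the standard form: now 4*cos(u).
Step 3. Substitute back u = exp(t): now 4*cos(exp(t)).
Answer: 4*cos(exp(t)).


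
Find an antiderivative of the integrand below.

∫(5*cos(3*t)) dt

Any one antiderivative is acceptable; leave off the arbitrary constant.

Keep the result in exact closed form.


Answer: 5*sin(3*t)/3.


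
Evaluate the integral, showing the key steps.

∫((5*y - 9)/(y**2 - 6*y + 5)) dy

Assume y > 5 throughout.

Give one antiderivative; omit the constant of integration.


Step 1. Decompose ∫((5*y - 9)/(y**2 - 6*y + 5)) dy by partial fractions, (5*y - 9)/(y**2 - 6*y + 5) = 1/(y - 1) + 4/(y - 5): now ∫(4/(y - 5)) dy + ∫(1/(y - 1)) dy.
Step 2. Evaluate the standard form [assuming y > 1]: now log(y - 1) + ∫(4/(y - 5)) dy.
Step 3. Evaluate the standard form [assuming y > 5]: now 4*log(y - 5) + log(y - 1).
Answer: 4*log(y - 5) + log(y - 1).


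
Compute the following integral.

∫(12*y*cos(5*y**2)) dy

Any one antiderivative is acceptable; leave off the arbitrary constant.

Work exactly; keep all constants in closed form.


Answer: 6*sin(5*y**2)/5.


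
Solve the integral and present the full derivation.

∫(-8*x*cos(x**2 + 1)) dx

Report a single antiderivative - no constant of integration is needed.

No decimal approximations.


Step 1. Substitute u = x**2 + 1, turning ∫(-8*x*cos(x**2 + 1)) dx into ∫(-4*cos(u)) du: now ∫(-4*cos(u)) du.
Step 2. Evaluate the standard form: now -4*sin(u).
Step 3. Substitute back u = x**2 + 1: now -4*sin(x**2 + 1).
Answer: -4*sin(x**2 + 1).


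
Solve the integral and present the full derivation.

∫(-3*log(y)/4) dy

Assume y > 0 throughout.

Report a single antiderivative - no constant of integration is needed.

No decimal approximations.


Step 1. Integrate ∫(-3*log(y)/4) dy by parts with u = log(y), dv = (-3/4) dy, so v = -3*y/4 [assuming y > 0]: now -3*y*log(y)/4 + ∫(3/4) dy.
Step 2. Evaluate the standard form: now -3*y*log(y)/4 + 3*y/4.
Answer: -3*y*log(y)/4 + 3*y/4.


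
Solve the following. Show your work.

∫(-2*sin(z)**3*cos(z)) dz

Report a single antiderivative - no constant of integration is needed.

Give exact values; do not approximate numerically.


Step 1. Substitute u = sin(z), turning ∫(-2*sin(z)**3*cos(z)) dz into ∫(-2*u**3) du: now ∫(-2*u**3) du.
Step 2. Evaluate the standard form: now -u**4/2.
Step 3. Substitute back u = sin(z): now -sin(z)**4/2.
Answer: -sin(z)**4/2.


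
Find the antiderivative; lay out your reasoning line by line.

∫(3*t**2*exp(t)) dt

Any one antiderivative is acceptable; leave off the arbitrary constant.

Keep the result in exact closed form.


Step 1. Integrate ∫(3*t**2*exp(t)) dt by parts with u = t**2, dv = (3*exp(t)) dt, so v = 3*exp(t): now 3*t**2*exp(t) + ∫(-6*t*exp(t)) dt.
Step 2. Integrate ∫(-6*t*exp(t)) dt by parts with u = t, dv = (-6*exp(t)) dt, so v = -6*exp(t): now 3*t**2*exp(t) - 6*t*exp(t) + ∫(6*exp(t)) dt.
Step 3. Evaluate the standard form: now 3*t**2*exp(t) - 6*t*exp(t) + 6*exp(t).
Answer: 3*t**2*exp(t) - 6*t*exp(t) + 6*exp(t).


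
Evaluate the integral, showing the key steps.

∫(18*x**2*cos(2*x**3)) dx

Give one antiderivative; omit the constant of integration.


Step 1. Substitute u = x**3, turning ∫(18*x**2*cos(2*x**3)) dx into ∫(6*cos(2*u)) du: now ∫(6*cos(2*u)) du.
Step 2. Evaluate the standard form: now 3*sin(2*u).
Step 3. Substitute back u = x**3: now 3*sin(2*x**3).
Answer: 3*sin(2*x**3).


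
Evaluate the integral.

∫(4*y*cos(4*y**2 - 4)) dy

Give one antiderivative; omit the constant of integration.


Answer: sin(4*y**2 - 4)/2.


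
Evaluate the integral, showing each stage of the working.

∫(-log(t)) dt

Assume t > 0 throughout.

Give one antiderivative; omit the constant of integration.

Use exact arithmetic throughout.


Step 1. Integrate ∫(-log(t)) dt by parts with u = log(t), dv = (-1) dt, so v = -t [assuming t > 0]: now -t*log(t) + ∫(1) dt.
Step 2. Evaluate the standard form: now -t*log(t) + t.
Answer: -t*log(t) + t.


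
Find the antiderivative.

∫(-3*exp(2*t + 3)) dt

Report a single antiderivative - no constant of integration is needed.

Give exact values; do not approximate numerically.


Answer: -3*exp(2*t + 3)/2.


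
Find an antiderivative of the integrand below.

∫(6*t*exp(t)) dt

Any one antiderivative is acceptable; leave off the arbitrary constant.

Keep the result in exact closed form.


Answer: 6*t*exp(t) - 6*exp(t).


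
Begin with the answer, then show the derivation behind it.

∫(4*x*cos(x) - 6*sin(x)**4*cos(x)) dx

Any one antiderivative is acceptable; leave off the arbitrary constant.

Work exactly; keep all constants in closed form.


The answer is 4*x*sin(x) - 6*sin(x)**5/5 + 4*cos(x).
Step 1. Rewrite: now ∫(4*x*cos(x)) dx + ∫(-6*sin(x)**4*cos(x)) dx.
Step 2. Integrate ∫(4*x*cos(x)) dx by parts with u = x, dv = (4*cos(x)) dx, so v = 4*sin(x): now 4*x*sin(x) + ∫(-6*sin(x)**4*cos(x)) dx + ∫(-4*sin(x)) dx.
Step 3. Evaluate the standard form: now 4*x*sin(x) + 4*cos(x) + ∫(-6*sin(x)**4*cos(x)) dx.
Step 4. Substitute u = sin(x), turning ∫(-6*sin(x)**4*cos(x)) dx into ∫(-6*u**4) du: now 4*x*sin(x) + 4*cos(x) + ∫(-6*u**4) du.
Step 5. Evaluate the standard form: now -6*u**5/5 + 4*x*sin(x) + 4*cos(x).
Step 6. Substitute back u = sin(x): now 4*x*sin(x) - 6*sin(x)**5/5 + 4*cos(x).
Answer: 4*x*sin(x) - 6*sin(x)**5/5 + 4*cos(x).


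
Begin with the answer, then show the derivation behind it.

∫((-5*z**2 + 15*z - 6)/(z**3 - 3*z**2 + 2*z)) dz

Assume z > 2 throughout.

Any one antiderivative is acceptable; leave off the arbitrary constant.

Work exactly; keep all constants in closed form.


The answer is -3*log(z) + 2*log(z - 2) - 4*log(z - 1).
Step 1. Decompose ∫((-5*z**2 + 15*z - 6)/(z**3 - 3*z**2 + 2*z)) dz by partial fractions, (-5*z**2 + 15*z - 6)/(z**3 - 3*z**2 + 2*z) = -4/(z - 1) + 2/(z - 2) - 3/z: now ∫(-3/z) dz + ∫(2/(z - 2)) dz + ∫(-4/(z - 1)) dz.
Step 2. Evaluate the standard form [assuming z > 0]: now -3*log(z) + ∫(2/(z - 2)) dz + ∫(-4/(z - 1)) dz.
Step 3. Evaluate the standard form [assuming z > 1]: now -3*log(z) - 4*log(z - 1) + ∫(2/(z - 2)) dz.
Step 4. Evaluate the standard form [assuming z > 2]: now -3*log(z) + 2*log(z - 2) - 4*log(z - 1).
Answer: -3*log(z) + 2*log(z - 2) - 4*log(z - 1).


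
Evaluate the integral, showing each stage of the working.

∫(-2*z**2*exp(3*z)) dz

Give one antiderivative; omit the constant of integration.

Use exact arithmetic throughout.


Step 1. Integrate ∫(-2*z**2*exp(3*z)) dz by parts with u = z**2, dv = (-2*exp(3*z)) dz, so v = -2*exp(3*z)/3: now -2*z**2*exp(3*z)/3 + ∫(4*z*exp(3*z)/3) dz.
Step 2. Integrate ∫(4*z*exp(3*z)/3) dz by parts with u = z, dv = (4*exp(3*z)/3) dz, so v = 4*exp(3*z)/9: now -2*z**2*exp(3*z)/3 + 4*z*exp(3*z)/9 + ∫(-4*exp(3*z)/9) dz.
Step 3. Evaluate the standard form: now -2*z**2*exp(3*z)/3 + 4*z*exp(3*z)/9 - 4*exp(3*z)/27.
Answer: -2*z**2*exp(3*z)/3 + 4*z*exp(3*z)/9 - 4*exp(3*z)/27.


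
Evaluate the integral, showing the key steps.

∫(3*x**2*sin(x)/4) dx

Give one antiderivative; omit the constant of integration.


Step 1. Integrate ∫(3*x**2*sin(x)/4) dx by parts with u = x**2, dv = (3*sin(x)/4) dx, so v = -3*cos(x)/4: now -3*x**2*cos(x)/4 + ∫(3*x*cos(x)/2) dx.
Step 2. Integrate ∫(3*x*cos(x)/2) dx by parts with u = x, dv = (3*cos(x)/2) dx, so v = 3*sin(x)/2: now -3*x**2*cos(x)/4 + 3*x*sin(x)/2 + ∫(-3*sin(x)/2) dx.
Step 3. Evaluate the standard form: now -3*x**2*cos(x)/4 + 3*x*sin(x)/2 + 3*cos(x)/2.
Answer: -3*x**2*cos(x)/4 + 3*x*sin(x)/2 + 3*cos(x)/2.


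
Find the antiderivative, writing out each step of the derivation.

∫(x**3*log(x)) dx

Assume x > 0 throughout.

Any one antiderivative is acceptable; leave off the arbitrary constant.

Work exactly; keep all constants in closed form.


Step 1. Integrate ∫(x**3*log(x)) dx by parts with u = log(x), dv = (x**3) dx, so v = x**4/4 [assuming x > 0]: now x**4*log(x)/4 + ∫(-x**3/4) dx.
Step 2. Evaluate the standard form: now x**4*log(x)/4 - x**4/16.
Answer: x**4*log(x)/4 - x**4/16.


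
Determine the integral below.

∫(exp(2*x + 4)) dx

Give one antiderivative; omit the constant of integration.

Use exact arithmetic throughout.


Answer: exp(2*x + 4)/2.


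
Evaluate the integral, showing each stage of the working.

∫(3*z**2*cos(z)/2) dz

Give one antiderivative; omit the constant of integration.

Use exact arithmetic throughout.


Step 1. Integrate ∫(3*z**2*cos(z)/2) dz by parts with u = z**2, dv = (3*cos(z)/2) dz, so v = 3*sin(z)/2: now 3*z**2*sin(z)/2 + ∫(-3*z*sin(z)) dz.
Step 2. Integrate ∫(-3*z*sin(z)) dz by parts with u = z, dv = (-3*sin(z)) dz, so v = 3*cos(z): now 3*z**2*sin(z)/2 + 3*z*cos(z) + ∫(-3*cos(z)) dz.
Step 3. Evaluate the standard form: now 3*z**2*sin(z)/2 + 3*z*cos(z) - 3*sin(z).
Answer: 3*z**2*sin(z)/2 + 3*z*cos(z) - 3*sin(z).


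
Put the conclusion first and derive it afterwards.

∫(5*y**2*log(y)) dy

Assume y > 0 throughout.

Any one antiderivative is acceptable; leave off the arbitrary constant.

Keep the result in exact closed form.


The answer is 5*y**3*log(y)/3 - 5*y**3/9.
Step 1. Integrate ∫(5*y**2*log(y)) dy by parts with u = log(y), dv = (5*y**2) dy, so v = 5*y**3/3 [assuming y > 0]: now 5*y**3*log(y)/3 + ∫(-5*y**2/3) dy.
Step 2. Evaluate the standard form: now 5*y**3*log(y)/3 - 5*y**3/9.
Answer: 5*y**3*log(y)/3 - 5*y**3/9.


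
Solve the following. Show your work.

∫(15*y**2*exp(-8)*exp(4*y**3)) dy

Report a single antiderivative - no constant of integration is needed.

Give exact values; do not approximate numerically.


Step 1. Substitute u = y**3 - 2, turning ∫(15*y**2*exp(-8)*exp(4*y**3)) dy into ∫(5*exp(4*u)) du: now ∫(5*exp(4*u)) du.
Step 2. Evaluate the standard form: now 5*exp(4*u)/4.
Step 3. Substitute back u = y**3 - 2: now 5*exp(4*y**3 - 8)/4.
Answer: 5*exp(4*y**3 - 8)/4.


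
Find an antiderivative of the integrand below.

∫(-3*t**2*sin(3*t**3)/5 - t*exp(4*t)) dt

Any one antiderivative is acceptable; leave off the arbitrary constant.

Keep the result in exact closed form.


Answer: -t*exp(4*t)/4 + exp(4*t)/16 + cos(3*t**3)/15.


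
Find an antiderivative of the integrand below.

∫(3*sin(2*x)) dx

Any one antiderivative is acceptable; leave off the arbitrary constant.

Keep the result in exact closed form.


Answer: -3*cos(2*x)/2.


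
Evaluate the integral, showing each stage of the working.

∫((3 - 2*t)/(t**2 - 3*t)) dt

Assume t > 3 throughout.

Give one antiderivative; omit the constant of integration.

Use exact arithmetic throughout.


Step 1. Decompose ∫((3 - 2*t)/(t**2 - 3*t)) dt by partial fractions, (3 - 2*t)/(t**2 - 3*t) = -1/(t - 3) - 1/t: now ∫(-1/t) dt + ∫(-1/(t - 3)) dt.
Step 2. Evaluate the standard form [assuming t > 3]: now -log(t - 3) + ∫(-1/t) dt.
Step 3. Evaluate the standard form [assuming t > 0]: now -log(t) - log(t - 3).
Answer: -log(t) - log(t - 3).


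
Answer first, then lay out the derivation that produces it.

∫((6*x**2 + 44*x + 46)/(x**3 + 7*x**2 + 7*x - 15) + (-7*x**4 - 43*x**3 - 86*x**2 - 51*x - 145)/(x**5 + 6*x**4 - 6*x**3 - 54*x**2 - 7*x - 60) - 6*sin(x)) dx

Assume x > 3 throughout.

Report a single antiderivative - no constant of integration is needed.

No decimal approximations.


The answer is -5*log(x - 3) + 4*log(x - 1) + 4*log(x + 3) + 3*log(x + 4) - 7*log(x + 5) + 6*cos(x) + atan(x).
Step 1. Rewrite: now ∫((6*x**2 + 44*x + 46)/(x**3 + 7*x**2 + 7*x - 15)) dx + ∫((-7*x**4 - 43*x**3 - 86*x**2 - 51*x - 145)/(x**5 + 6*x**4 - 6*x**3 - 54*x**2 - 7*x - 60)) dx + ∫(-6*sin(x)) dx.
Step 2. Decompose ∫((6*x**2 + 44*x + 46)/(x**3 + 7*x**2 + 7*x - 15)) dx by partial fractions, (6*x**2 + 44*x + 46)/(x**3 + 7*x**2 + 7*x - 15) = -2/(x + 5) + 4/(x + 3) + 4/(x - 1): now ∫((-7*x**4 - 43*x**3 - 86*x**2 - 51*x - 145)/(x**5 + 6*x**4 - 6*x**3 - 54*x**2 - 7*x - 60)) dx + ∫(4/(x - 1)) dx + ∫(4/(x + 3)) dx + ∫(-2/(x + 5)) dx + ∫(-6*sin(x)) dx.
Step 3. Evaluate the standard form [assuming x > 1]: now 4*log(x - 1) + ∫((-7*x**4 - 43*x**3 - 86*x**2 - 51*x - 145)/(x**5 + 6*x**4 - 6*x**3 - 54*x**2 - 7*x - 60)) dx + ∫(4/(x + 3)) dx + ∫(-2/(x + 5)) dx + ∫(-6*sin(x)) dx.
Step 4. Evaluate the standard form [assuming x > -5]: now 4*log(x - 1) - 2*log(x + 5) + ∫((-7*x**4 - 43*x**3 - 86*x**2 - 51*x - 145)/(x**5 + 6*x**4 - 6*x**3 - 54*x**2 - 7*x - 60)) dx + ∫(4/(x + 3)) dx + ∫(-6*sin(x)) dx.
Step 5. Evaluate the standard form [assuming x > -3]: now 4*log(x - 1) + 4*log(x + 3) - 2*log(x + 5) + ∫((-7*x**4 - 43*x**3 - 86*x**2 - 51*x - 145)/(x**5 + 6*x**4 - 6*x**3 - 54*x**2 - 7*x - 60)) dx + ∫(-6*sin(x)) dx.
Step 6. Evaluate the standard form: now 4*log(x - 1) + 4*log(x + 3) - 2*log(x + 5) + 6*cos(x) + ∫((-7*x**4 - 43*x**3 - 86*x**2 - 51*x - 145)/(x**5 + 6*x**4 - 6*x**3 - 54*x**2 - 7*x - 60)) dx.
Step 7. Decompose ∫((-7*x**4 - 43*x**3 - 86*x**2 - 51*x - 145)/(x**5 + 6*x**4 - 6*x**3 - 54*x**2 - 7*x - 60)) dx by partial fractions, (-7*x**4 - 43*x**3 - 86*x**2 - 51*x - 145)/(x**5 + 6*x**4 - 6*x**3 - 54*x**2 - 7*x - 60) = 1/(x**2 + 1) - 5/(x + 5) + 3/(x + 4) - 5/(x - 3): now 4*log(x - 1) + 4*log(x + 3) - 2*log(x + 5) + 6*cos(x) + ∫(-5/(x - 3)) dx + ∫(3/(x + 4)) dx + ∫(-5/(x + 5)) dx + ∫(1/(x**2 + 1)) dx.
Step 8. Evaluate the standard form [assuming x > -4]: now 4*log(x - 1) + 4*log(x + 3) + 3*log(x + 4) - 2*log(x + 5) + 6*cos(x) + ∫(-5/(x - 3)) dx + ∫(-5/(x + 5)) dx + ∫(1/(x**2 + 1)) dx.
Step 9. Evaluate the standard form [assuming x > 3]: now -5*log(x - 3) + 4*log(x - 1) + 4*log(x + 3) + 3*log(x + 4) - 2*log(x + 5) + 6*cos(x) + ∫(-5/(x + 5)) dx + ∫(1/(x**2 + 1)) dx.
Step 10. Evaluate the standard form [assuming x > -5]: now -5*log(x - 3) + 4*log(x - 1) + 4*log(x + 3) + 3*log(x + 4) - 7*log(x + 5) + 6*cos(x) + ∫(1/(x**2 + 1)) dx.
Step 11. Evaluate the standard form: now -5*log(x - 3) + 4*log(x - 1) + 4*log(x + 3) + 3*log(x + 4) - 7*log(x + 5) + 6*cos(x) + atan(x).
Answer: -5*log(x - 3) + 4*log(x - 1) + 4*log(x + 3) + 3*log(x + 4) - 7*log(x + 5) + 6*cos(x) + atan(x).
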